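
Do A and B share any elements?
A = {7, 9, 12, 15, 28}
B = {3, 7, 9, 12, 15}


Disjoint means A ∩ B = ∅.
A ∩ B = {7, 9, 12, 15}
A ∩ B ≠ ∅, so A and B are NOT disjoint.

Yes — A and B share the element(s) of A ∩ B = {7, 9, 12, 15}, so they are not disjoint


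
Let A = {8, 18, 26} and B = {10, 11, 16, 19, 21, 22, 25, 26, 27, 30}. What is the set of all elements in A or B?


A ∪ B = all elements in A or B (or both)
A = {8, 18, 26}
B = {10, 11, 16, 19, 21, 22, 25, 26, 27, 30}
A ∪ B = {8, 10, 11, 16, 18, 19, 21, 22, 25, 26, 27, 30}

A ∪ B = {8, 10, 11, 16, 18, 19, 21, 22, 25, 26, 27, 30}


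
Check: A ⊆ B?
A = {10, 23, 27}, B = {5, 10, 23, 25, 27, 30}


A ⊆ B means every element of A is in B.
All elements of A are in B.
So A ⊆ B.

Yes, A ⊆ B


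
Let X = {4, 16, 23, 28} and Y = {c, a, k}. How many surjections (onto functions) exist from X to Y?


n = |X| = 4, k = |Y| = 3. Surjections via inclusion-exclusion:
S(n,k) = Σ(-1)^i × C(k,i) × (k-i)^n, i=0 to k
i=0: (-1)^0×C(3,0)×3^4 = 81
i=1: (-1)^1×C(3,1)×2^4 = -48
i=2: (-1)^2×C(3,2)×1^4 = 3
i=3: (-1)^3×C(3,3)×0^4 = 0
Total = 36

Number of surjections = 36


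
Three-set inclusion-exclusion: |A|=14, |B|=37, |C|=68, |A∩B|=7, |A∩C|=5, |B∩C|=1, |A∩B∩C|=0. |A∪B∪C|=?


|A∪B∪C| = |A|+|B|+|C| - |A∩B|-|A∩C|-|B∩C| + |A∩B∩C|
= 14+37+68 - 7-5-1 + 0
= 119 - 13 + 0
= 106

|A ∪ B ∪ C| = 106


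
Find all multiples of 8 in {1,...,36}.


Checking each candidate:
Condition: multiples of 8 in {1,...,36}
Result = {8, 16, 24, 32}

{8, 16, 24, 32}


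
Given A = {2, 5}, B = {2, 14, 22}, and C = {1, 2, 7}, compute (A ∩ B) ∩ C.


A ∩ B = {2}
(A ∩ B) ∩ C = {2}

A ∩ B ∩ C = {2}


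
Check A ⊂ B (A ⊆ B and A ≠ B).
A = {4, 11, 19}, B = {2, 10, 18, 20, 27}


A ⊂ B requires: A ⊆ B AND A ≠ B.
A ⊆ B? No
A ⊄ B, so A is not a proper subset.

No, A is not a proper subset of B


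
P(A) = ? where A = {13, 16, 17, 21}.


|A| = 4, so |P(A)| = 2^4 = 16
Enumerate subsets by cardinality (0 to 4):
∅, {13}, {16}, {17}, {21}, {13, 16}, {13, 17}, {13, 21}, {16, 17}, {16, 21}, {17, 21}, {13, 16, 17}, {13, 16, 21}, {13, 17, 21}, {16, 17, 21}, {13, 16, 17, 21}

P(A) has 16 subsets: ∅, {13}, {16}, {17}, {21}, {13, 16}, {13, 17}, {13, 21}, {16, 17}, {16, 21}, {17, 21}, {13, 16, 17}, {13, 16, 21}, {13, 17, 21}, {16, 17, 21}, {13, 16, 17, 21}


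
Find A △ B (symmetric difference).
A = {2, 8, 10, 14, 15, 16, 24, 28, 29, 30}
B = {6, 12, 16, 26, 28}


A △ B = (A \ B) ∪ (B \ A) = elements in exactly one of A or B
A \ B = {2, 8, 10, 14, 15, 24, 29, 30}
B \ A = {6, 12, 26}
A △ B = {2, 6, 8, 10, 12, 14, 15, 24, 26, 29, 30}

A △ B = {2, 6, 8, 10, 12, 14, 15, 24, 26, 29, 30}


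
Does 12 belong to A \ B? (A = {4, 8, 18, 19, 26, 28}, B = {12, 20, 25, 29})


A = {4, 8, 18, 19, 26, 28}, B = {12, 20, 25, 29}
A \ B = elements in A but not in B
A \ B = {4, 8, 18, 19, 26, 28}
Checking if 12 ∈ A \ B
12 is not in A \ B → False

12 ∉ A \ B


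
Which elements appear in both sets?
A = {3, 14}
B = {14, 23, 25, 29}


A ∩ B = elements in both A and B
A = {3, 14}
B = {14, 23, 25, 29}
A ∩ B = {14}

A ∩ B = {14}


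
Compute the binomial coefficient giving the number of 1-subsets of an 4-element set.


C(n,k) = n! / (k!(n-k)!)
C(4,1) = 4! / (1!3!)
= 4

C(4,1) = 4


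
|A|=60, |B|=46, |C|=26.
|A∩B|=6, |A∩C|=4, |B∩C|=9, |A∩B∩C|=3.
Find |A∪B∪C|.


|A∪B∪C| = |A|+|B|+|C| - |A∩B|-|A∩C|-|B∩C| + |A∩B∩C|
= 60+46+26 - 6-4-9 + 3
= 132 - 19 + 3
= 116

|A ∪ B ∪ C| = 116


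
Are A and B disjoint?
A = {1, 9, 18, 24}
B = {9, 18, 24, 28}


Disjoint means A ∩ B = ∅.
A ∩ B = {9, 18, 24}
A ∩ B ≠ ∅, so A and B are NOT disjoint.

No, A and B are not disjoint (A ∩ B = {9, 18, 24})


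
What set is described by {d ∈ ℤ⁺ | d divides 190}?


Checking each candidate:
Condition: positive divisors of 190
Result = {1, 2, 5, 10, 19, 38, 95, 190}

{1, 2, 5, 10, 19, 38, 95, 190}


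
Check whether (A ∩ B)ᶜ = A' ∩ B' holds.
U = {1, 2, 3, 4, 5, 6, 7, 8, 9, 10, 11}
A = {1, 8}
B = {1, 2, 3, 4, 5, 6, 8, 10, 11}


LHS: A ∩ B = {1, 8}
(A ∩ B)' = U \ (A ∩ B) = {2, 3, 4, 5, 6, 7, 9, 10, 11}
A' = {2, 3, 4, 5, 6, 7, 9, 10, 11}, B' = {7, 9}
Claimed RHS: A' ∩ B' = {7, 9}
Identity is INVALID: LHS = {2, 3, 4, 5, 6, 7, 9, 10, 11} but the RHS claimed here equals {7, 9}. The correct form is (A ∩ B)' = A' ∪ B'.

Identity is invalid: (A ∩ B)' = {2, 3, 4, 5, 6, 7, 9, 10, 11} but A' ∩ B' = {7, 9}. The correct De Morgan law is (A ∩ B)' = A' ∪ B'.


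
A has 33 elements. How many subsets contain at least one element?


Total subsets = 2^n = 2^33 = 8589934592
Non-empty subsets exclude the empty set: 2^n - 1
= 8589934592 - 1
= 8589934591

Number of non-empty subsets = 8589934591


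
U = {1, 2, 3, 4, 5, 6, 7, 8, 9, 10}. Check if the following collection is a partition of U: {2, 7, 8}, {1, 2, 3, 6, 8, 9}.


A partition requires: (1) non-empty parts, (2) pairwise disjoint, (3) union = U
Parts: {2, 7, 8}, {1, 2, 3, 6, 8, 9}
Union of parts: {1, 2, 3, 6, 7, 8, 9}
U = {1, 2, 3, 4, 5, 6, 7, 8, 9, 10}
All non-empty? True
Pairwise disjoint? False
Covers U? False

No, not a valid partition


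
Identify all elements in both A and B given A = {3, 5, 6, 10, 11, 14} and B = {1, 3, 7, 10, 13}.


A = {3, 5, 6, 10, 11, 14}
B = {1, 3, 7, 10, 13}
Region: in both A and B
Elements: {3, 10}

Elements in both A and B: {3, 10}


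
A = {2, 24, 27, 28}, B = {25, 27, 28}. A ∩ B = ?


A ∩ B = elements in both A and B
A = {2, 24, 27, 28}
B = {25, 27, 28}
A ∩ B = {27, 28}

A ∩ B = {27, 28}


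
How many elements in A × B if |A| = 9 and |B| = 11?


|A × B| = |A| × |B|
= 9 × 11
= 99

|A × B| = 99


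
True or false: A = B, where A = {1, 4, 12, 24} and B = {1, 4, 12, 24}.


Two sets are equal iff they have exactly the same elements.
A = {1, 4, 12, 24}
B = {1, 4, 12, 24}
Same elements → A = B

Yes, A = B


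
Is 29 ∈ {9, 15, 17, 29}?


A = {9, 15, 17, 29}
Checking if 29 is in A
29 is in A → True

29 ∈ A


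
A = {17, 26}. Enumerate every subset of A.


|A| = 2, so |P(A)| = 2^2 = 4
Enumerate subsets by cardinality (0 to 2):
∅, {17}, {26}, {17, 26}

P(A) has 4 subsets: ∅, {17}, {26}, {17, 26}


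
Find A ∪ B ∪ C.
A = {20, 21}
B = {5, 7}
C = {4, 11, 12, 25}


A ∪ B = {5, 7, 20, 21}
(A ∪ B) ∪ C = {4, 5, 7, 11, 12, 20, 21, 25}

A ∪ B ∪ C = {4, 5, 7, 11, 12, 20, 21, 25}


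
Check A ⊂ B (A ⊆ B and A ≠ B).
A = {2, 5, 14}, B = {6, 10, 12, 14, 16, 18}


A ⊂ B requires: A ⊆ B AND A ≠ B.
A ⊆ B? No
A ⊄ B, so A is not a proper subset.

No, A is not a proper subset of B


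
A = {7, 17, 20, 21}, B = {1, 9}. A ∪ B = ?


A ∪ B = all elements in A or B (or both)
A = {7, 17, 20, 21}
B = {1, 9}
A ∪ B = {1, 7, 9, 17, 20, 21}

A ∪ B = {1, 7, 9, 17, 20, 21}


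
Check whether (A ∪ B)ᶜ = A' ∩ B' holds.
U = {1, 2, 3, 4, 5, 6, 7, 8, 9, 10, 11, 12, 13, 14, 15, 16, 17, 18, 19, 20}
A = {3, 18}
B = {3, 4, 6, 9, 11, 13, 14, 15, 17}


LHS: A ∪ B = {3, 4, 6, 9, 11, 13, 14, 15, 17, 18}
(A ∪ B)' = U \ (A ∪ B) = {1, 2, 5, 7, 8, 10, 12, 16, 19, 20}
A' = {1, 2, 4, 5, 6, 7, 8, 9, 10, 11, 12, 13, 14, 15, 16, 17, 19, 20}, B' = {1, 2, 5, 7, 8, 10, 12, 16, 18, 19, 20}
Claimed RHS: A' ∩ B' = {1, 2, 5, 7, 8, 10, 12, 16, 19, 20}
Identity is VALID: LHS = RHS = {1, 2, 5, 7, 8, 10, 12, 16, 19, 20} ✓

Identity is valid. (A ∪ B)' = A' ∩ B' = {1, 2, 5, 7, 8, 10, 12, 16, 19, 20}


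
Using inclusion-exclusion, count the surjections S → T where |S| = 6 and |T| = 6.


n = |S| = 6, k = |T| = 6. Surjections via inclusion-exclusion:
S(n,k) = Σ(-1)^i × C(k,i) × (k-i)^n, i=0 to k
i=0: (-1)^0×C(6,0)×6^6 = 46656
i=1: (-1)^1×C(6,1)×5^6 = -93750
i=2: (-1)^2×C(6,2)×4^6 = 61440
i=3: (-1)^3×C(6,3)×3^6 = -14580
i=4: (-1)^4×C(6,4)×2^6 = 960
i=5: (-1)^5×C(6,5)×1^6 = -6
i=6: (-1)^6×C(6,6)×0^6 = 0
Total = 720

Number of surjections = 720


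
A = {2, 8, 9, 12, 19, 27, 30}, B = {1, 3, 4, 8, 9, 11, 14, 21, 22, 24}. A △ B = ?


A △ B = (A \ B) ∪ (B \ A) = elements in exactly one of A or B
A \ B = {2, 12, 19, 27, 30}
B \ A = {1, 3, 4, 11, 14, 21, 22, 24}
A △ B = {1, 2, 3, 4, 11, 12, 14, 19, 21, 22, 24, 27, 30}

A △ B = {1, 2, 3, 4, 11, 12, 14, 19, 21, 22, 24, 27, 30}


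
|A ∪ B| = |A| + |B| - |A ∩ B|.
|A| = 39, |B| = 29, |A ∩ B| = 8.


|A ∪ B| = |A| + |B| - |A ∩ B|
= 39 + 29 - 8
= 60

|A ∪ B| = 60


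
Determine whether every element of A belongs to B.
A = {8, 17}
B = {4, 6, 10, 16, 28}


A ⊆ B means every element of A is in B.
Elements in A not in B: {8, 17}
So A ⊄ B.

No, A ⊄ B


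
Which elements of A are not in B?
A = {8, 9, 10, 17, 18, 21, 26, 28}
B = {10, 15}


A \ B = elements in A but not in B
A = {8, 9, 10, 17, 18, 21, 26, 28}
B = {10, 15}
Remove from A any elements in B
A \ B = {8, 9, 17, 18, 21, 26, 28}

A \ B = {8, 9, 17, 18, 21, 26, 28}


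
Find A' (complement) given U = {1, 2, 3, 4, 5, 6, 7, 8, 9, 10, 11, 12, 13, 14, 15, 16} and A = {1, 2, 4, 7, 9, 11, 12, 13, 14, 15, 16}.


Aᶜ = U \ A = elements in U but not in A
U = {1, 2, 3, 4, 5, 6, 7, 8, 9, 10, 11, 12, 13, 14, 15, 16}
A = {1, 2, 4, 7, 9, 11, 12, 13, 14, 15, 16}
Aᶜ = {3, 5, 6, 8, 10}

Aᶜ = {3, 5, 6, 8, 10}


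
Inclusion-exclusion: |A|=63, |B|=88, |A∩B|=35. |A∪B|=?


|A ∪ B| = |A| + |B| - |A ∩ B|
= 63 + 88 - 35
= 116

|A ∪ B| = 116


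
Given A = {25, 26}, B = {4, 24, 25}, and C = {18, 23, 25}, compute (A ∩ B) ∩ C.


A ∩ B = {25}
(A ∩ B) ∩ C = {25}

A ∩ B ∩ C = {25}


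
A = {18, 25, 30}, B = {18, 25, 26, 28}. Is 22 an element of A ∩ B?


A = {18, 25, 30}, B = {18, 25, 26, 28}
A ∩ B = elements in both A and B
A ∩ B = {18, 25}
Checking if 22 ∈ A ∩ B
22 is not in A ∩ B → False

22 ∉ A ∩ B


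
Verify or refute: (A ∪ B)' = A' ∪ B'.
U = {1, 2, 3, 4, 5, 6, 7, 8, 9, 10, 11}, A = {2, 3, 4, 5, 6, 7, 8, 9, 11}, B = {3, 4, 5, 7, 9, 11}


LHS: A ∪ B = {2, 3, 4, 5, 6, 7, 8, 9, 11}
(A ∪ B)' = U \ (A ∪ B) = {1, 10}
A' = {1, 10}, B' = {1, 2, 6, 8, 10}
Claimed RHS: A' ∪ B' = {1, 2, 6, 8, 10}
Identity is INVALID: LHS = {1, 10} but the RHS claimed here equals {1, 2, 6, 8, 10}. The correct form is (A ∪ B)' = A' ∩ B'.

Identity is invalid: (A ∪ B)' = {1, 10} but A' ∪ B' = {1, 2, 6, 8, 10}. The correct De Morgan law is (A ∪ B)' = A' ∩ B'.


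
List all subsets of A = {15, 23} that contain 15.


A subset of A contains 15 iff the remaining 1 elements form any subset of A \ {15}.
Count: 2^(n-1) = 2^1 = 2
Subsets containing 15: {15}, {15, 23}

Subsets containing 15 (2 total): {15}, {15, 23}


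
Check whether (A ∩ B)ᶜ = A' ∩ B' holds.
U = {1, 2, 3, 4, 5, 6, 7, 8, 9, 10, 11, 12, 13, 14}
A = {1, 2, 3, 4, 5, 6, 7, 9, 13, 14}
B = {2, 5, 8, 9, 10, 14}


LHS: A ∩ B = {2, 5, 9, 14}
(A ∩ B)' = U \ (A ∩ B) = {1, 3, 4, 6, 7, 8, 10, 11, 12, 13}
A' = {8, 10, 11, 12}, B' = {1, 3, 4, 6, 7, 11, 12, 13}
Claimed RHS: A' ∩ B' = {11, 12}
Identity is INVALID: LHS = {1, 3, 4, 6, 7, 8, 10, 11, 12, 13} but the RHS claimed here equals {11, 12}. The correct form is (A ∩ B)' = A' ∪ B'.

Identity is invalid: (A ∩ B)' = {1, 3, 4, 6, 7, 8, 10, 11, 12, 13} but A' ∩ B' = {11, 12}. The correct De Morgan law is (A ∩ B)' = A' ∪ B'.


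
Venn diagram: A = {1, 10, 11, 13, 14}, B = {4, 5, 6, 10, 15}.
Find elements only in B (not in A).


A = {1, 10, 11, 13, 14}
B = {4, 5, 6, 10, 15}
Region: only in B (not in A)
Elements: {4, 5, 6, 15}

Elements only in B (not in A): {4, 5, 6, 15}


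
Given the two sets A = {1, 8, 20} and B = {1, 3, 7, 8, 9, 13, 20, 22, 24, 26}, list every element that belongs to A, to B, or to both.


A ∪ B = all elements in A or B (or both)
A = {1, 8, 20}
B = {1, 3, 7, 8, 9, 13, 20, 22, 24, 26}
A ∪ B = {1, 3, 7, 8, 9, 13, 20, 22, 24, 26}

A ∪ B = {1, 3, 7, 8, 9, 13, 20, 22, 24, 26}


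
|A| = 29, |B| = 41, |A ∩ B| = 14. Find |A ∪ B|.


|A ∪ B| = |A| + |B| - |A ∩ B|
= 29 + 41 - 14
= 56

|A ∪ B| = 56


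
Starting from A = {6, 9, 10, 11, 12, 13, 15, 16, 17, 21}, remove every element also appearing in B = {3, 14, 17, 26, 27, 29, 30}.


A \ B = elements in A but not in B
A = {6, 9, 10, 11, 12, 13, 15, 16, 17, 21}
B = {3, 14, 17, 26, 27, 29, 30}
Remove from A any elements in B
A \ B = {6, 9, 10, 11, 12, 13, 15, 16, 21}

A \ B = {6, 9, 10, 11, 12, 13, 15, 16, 21}


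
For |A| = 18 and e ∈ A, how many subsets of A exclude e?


Subsets of A avoiding e are subsets of A \ {e}, which has 17 elements.
Count = 2^(n-1) = 2^17
= 131072

Number of subsets avoiding e = 131072


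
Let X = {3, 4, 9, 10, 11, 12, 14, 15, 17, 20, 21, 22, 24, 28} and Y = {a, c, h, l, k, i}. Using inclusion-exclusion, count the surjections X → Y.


n = |X| = 14, k = |Y| = 6. Surjections via inclusion-exclusion:
S(n,k) = Σ(-1)^i × C(k,i) × (k-i)^n, i=0 to k
i=0: (-1)^0×C(6,0)×6^14 = 78364164096
i=1: (-1)^1×C(6,1)×5^14 = -36621093750
i=2: (-1)^2×C(6,2)×4^14 = 4026531840
i=3: (-1)^3×C(6,3)×3^14 = -95659380
i=4: (-1)^4×C(6,4)×2^14 = 245760
i=5: (-1)^5×C(6,5)×1^14 = -6
i=6: (-1)^6×C(6,6)×0^14 = 0
Total = 45674188560

Number of surjections = 45674188560


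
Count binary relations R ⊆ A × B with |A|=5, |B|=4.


A relation from A to B is any subset of A × B.
|A × B| = 5 × 4 = 20
# relations = 2^|A × B| = 2^20 = 1048576

Number of relations = 1048576


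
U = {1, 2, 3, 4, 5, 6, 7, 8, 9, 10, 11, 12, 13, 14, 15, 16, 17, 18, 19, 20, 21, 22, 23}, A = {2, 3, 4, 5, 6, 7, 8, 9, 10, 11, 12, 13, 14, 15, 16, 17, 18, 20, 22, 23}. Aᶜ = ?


Aᶜ = U \ A = elements in U but not in A
U = {1, 2, 3, 4, 5, 6, 7, 8, 9, 10, 11, 12, 13, 14, 15, 16, 17, 18, 19, 20, 21, 22, 23}
A = {2, 3, 4, 5, 6, 7, 8, 9, 10, 11, 12, 13, 14, 15, 16, 17, 18, 20, 22, 23}
Aᶜ = {1, 19, 21}

Aᶜ = {1, 19, 21}


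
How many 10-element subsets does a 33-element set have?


C(n,k) = n! / (k!(n-k)!)
C(33,10) = 33! / (10!23!)
= 92561040

C(33,10) = 92561040


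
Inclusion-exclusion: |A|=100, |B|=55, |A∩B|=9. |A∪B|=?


|A ∪ B| = |A| + |B| - |A ∩ B|
= 100 + 55 - 9
= 146

|A ∪ B| = 146


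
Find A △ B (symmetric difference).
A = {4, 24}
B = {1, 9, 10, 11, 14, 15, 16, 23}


A △ B = (A \ B) ∪ (B \ A) = elements in exactly one of A or B
A \ B = {4, 24}
B \ A = {1, 9, 10, 11, 14, 15, 16, 23}
A △ B = {1, 4, 9, 10, 11, 14, 15, 16, 23, 24}

A △ B = {1, 4, 9, 10, 11, 14, 15, 16, 23, 24}


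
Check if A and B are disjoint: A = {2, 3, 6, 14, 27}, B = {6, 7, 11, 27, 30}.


Disjoint means A ∩ B = ∅.
A ∩ B = {6, 27}
A ∩ B ≠ ∅, so A and B are NOT disjoint.

No, A and B are not disjoint (A ∩ B = {6, 27})


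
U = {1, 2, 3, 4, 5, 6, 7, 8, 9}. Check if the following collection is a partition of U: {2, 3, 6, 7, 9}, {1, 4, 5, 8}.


A partition requires: (1) non-empty parts, (2) pairwise disjoint, (3) union = U
Parts: {2, 3, 6, 7, 9}, {1, 4, 5, 8}
Union of parts: {1, 2, 3, 4, 5, 6, 7, 8, 9}
U = {1, 2, 3, 4, 5, 6, 7, 8, 9}
All non-empty? True
Pairwise disjoint? True
Covers U? True

Yes, valid partition


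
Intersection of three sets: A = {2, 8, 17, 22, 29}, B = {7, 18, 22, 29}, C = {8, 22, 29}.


A ∩ B = {22, 29}
(A ∩ B) ∩ C = {22, 29}

A ∩ B ∩ C = {22, 29}


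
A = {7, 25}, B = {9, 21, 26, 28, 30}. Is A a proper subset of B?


A ⊂ B requires: A ⊆ B AND A ≠ B.
A ⊆ B? No
A ⊄ B, so A is not a proper subset.

No, A is not a proper subset of B


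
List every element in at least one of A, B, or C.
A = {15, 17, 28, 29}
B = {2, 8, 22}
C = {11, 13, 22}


A ∪ B = {2, 8, 15, 17, 22, 28, 29}
(A ∪ B) ∪ C = {2, 8, 11, 13, 15, 17, 22, 28, 29}

A ∪ B ∪ C = {2, 8, 11, 13, 15, 17, 22, 28, 29}


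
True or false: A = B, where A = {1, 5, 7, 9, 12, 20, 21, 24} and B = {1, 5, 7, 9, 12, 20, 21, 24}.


Two sets are equal iff they have exactly the same elements.
A = {1, 5, 7, 9, 12, 20, 21, 24}
B = {1, 5, 7, 9, 12, 20, 21, 24}
Same elements → A = B

Yes, A = B


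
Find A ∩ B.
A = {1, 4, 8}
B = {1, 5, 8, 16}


A ∩ B = elements in both A and B
A = {1, 4, 8}
B = {1, 5, 8, 16}
A ∩ B = {1, 8}

A ∩ B = {1, 8}


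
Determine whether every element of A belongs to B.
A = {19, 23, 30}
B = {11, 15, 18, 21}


A ⊆ B means every element of A is in B.
Elements in A not in B: {19, 23, 30}
So A ⊄ B.

No, A ⊄ B


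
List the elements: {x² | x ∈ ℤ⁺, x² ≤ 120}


Checking each candidate:
Condition: positive perfect squares ≤ 120
Result = {1, 4, 9, 16, 25, 36, 49, 64, 81, 100}

{1, 4, 9, 16, 25, 36, 49, 64, 81, 100}


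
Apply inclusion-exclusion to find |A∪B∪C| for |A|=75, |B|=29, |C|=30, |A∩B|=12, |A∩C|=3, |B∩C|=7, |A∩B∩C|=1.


|A∪B∪C| = |A|+|B|+|C| - |A∩B|-|A∩C|-|B∩C| + |A∩B∩C|
= 75+29+30 - 12-3-7 + 1
= 134 - 22 + 1
= 113

|A ∪ B ∪ C| = 113


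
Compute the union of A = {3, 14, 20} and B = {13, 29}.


A ∪ B = all elements in A or B (or both)
A = {3, 14, 20}
B = {13, 29}
A ∪ B = {3, 13, 14, 20, 29}

A ∪ B = {3, 13, 14, 20, 29}


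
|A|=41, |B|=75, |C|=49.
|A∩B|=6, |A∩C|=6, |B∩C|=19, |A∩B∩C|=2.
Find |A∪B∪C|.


|A∪B∪C| = |A|+|B|+|C| - |A∩B|-|A∩C|-|B∩C| + |A∩B∩C|
= 41+75+49 - 6-6-19 + 2
= 165 - 31 + 2
= 136

|A ∪ B ∪ C| = 136


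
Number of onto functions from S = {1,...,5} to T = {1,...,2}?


n = |S| = 5, k = |T| = 2. Surjections via inclusion-exclusion:
S(n,k) = Σ(-1)^i × C(k,i) × (k-i)^n, i=0 to k
i=0: (-1)^0×C(2,0)×2^5 = 32
i=1: (-1)^1×C(2,1)×1^5 = -2
i=2: (-1)^2×C(2,2)×0^5 = 0
Total = 30

Number of surjections = 30


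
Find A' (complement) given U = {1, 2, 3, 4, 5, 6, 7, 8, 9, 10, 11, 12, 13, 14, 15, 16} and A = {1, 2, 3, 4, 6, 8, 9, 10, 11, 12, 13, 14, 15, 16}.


Aᶜ = U \ A = elements in U but not in A
U = {1, 2, 3, 4, 5, 6, 7, 8, 9, 10, 11, 12, 13, 14, 15, 16}
A = {1, 2, 3, 4, 6, 8, 9, 10, 11, 12, 13, 14, 15, 16}
Aᶜ = {5, 7}

Aᶜ = {5, 7}


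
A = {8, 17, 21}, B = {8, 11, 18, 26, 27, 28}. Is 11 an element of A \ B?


A = {8, 17, 21}, B = {8, 11, 18, 26, 27, 28}
A \ B = elements in A but not in B
A \ B = {17, 21}
Checking if 11 ∈ A \ B
11 is not in A \ B → False

11 ∉ A \ B


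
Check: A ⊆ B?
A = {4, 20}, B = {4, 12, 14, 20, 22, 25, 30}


A ⊆ B means every element of A is in B.
All elements of A are in B.
So A ⊆ B.

Yes, A ⊆ B


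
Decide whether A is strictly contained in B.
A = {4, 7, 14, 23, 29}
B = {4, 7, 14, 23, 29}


A ⊂ B requires: A ⊆ B AND A ≠ B.
A ⊆ B? Yes
A = B? Yes
A = B, so A is not a PROPER subset.

No, A is not a proper subset of B


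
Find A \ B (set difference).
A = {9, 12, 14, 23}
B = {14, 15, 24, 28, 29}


A \ B = elements in A but not in B
A = {9, 12, 14, 23}
B = {14, 15, 24, 28, 29}
Remove from A any elements in B
A \ B = {9, 12, 23}

A \ B = {9, 12, 23}


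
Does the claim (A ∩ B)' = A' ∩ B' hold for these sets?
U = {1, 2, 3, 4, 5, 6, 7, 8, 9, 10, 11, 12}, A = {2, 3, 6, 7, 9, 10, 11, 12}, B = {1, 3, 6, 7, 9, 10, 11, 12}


LHS: A ∩ B = {3, 6, 7, 9, 10, 11, 12}
(A ∩ B)' = U \ (A ∩ B) = {1, 2, 4, 5, 8}
A' = {1, 4, 5, 8}, B' = {2, 4, 5, 8}
Claimed RHS: A' ∩ B' = {4, 5, 8}
Identity is INVALID: LHS = {1, 2, 4, 5, 8} but the RHS claimed here equals {4, 5, 8}. The correct form is (A ∩ B)' = A' ∪ B'.

Identity is invalid: (A ∩ B)' = {1, 2, 4, 5, 8} but A' ∩ B' = {4, 5, 8}. The correct De Morgan law is (A ∩ B)' = A' ∪ B'.


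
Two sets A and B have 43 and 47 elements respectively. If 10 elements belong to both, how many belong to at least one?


|A ∪ B| = |A| + |B| - |A ∩ B|
= 43 + 47 - 10
= 80

|A ∪ B| = 80


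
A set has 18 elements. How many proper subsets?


Total subsets = 2^n = 2^18 = 262144
Proper subsets exclude the set itself: 2^n - 1
= 262144 - 1
= 262143

Number of proper subsets = 262143


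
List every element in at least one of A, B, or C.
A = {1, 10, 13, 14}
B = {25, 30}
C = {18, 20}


A ∪ B = {1, 10, 13, 14, 25, 30}
(A ∪ B) ∪ C = {1, 10, 13, 14, 18, 20, 25, 30}

A ∪ B ∪ C = {1, 10, 13, 14, 18, 20, 25, 30}


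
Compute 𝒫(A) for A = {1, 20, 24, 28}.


|A| = 4, so |P(A)| = 2^4 = 16
Enumerate subsets by cardinality (0 to 4):
∅, {1}, {20}, {24}, {28}, {1, 20}, {1, 24}, {1, 28}, {20, 24}, {20, 28}, {24, 28}, {1, 20, 24}, {1, 20, 28}, {1, 24, 28}, {20, 24, 28}, {1, 20, 24, 28}

P(A) has 16 subsets: ∅, {1}, {20}, {24}, {28}, {1, 20}, {1, 24}, {1, 28}, {20, 24}, {20, 28}, {24, 28}, {1, 20, 24}, {1, 20, 28}, {1, 24, 28}, {20, 24, 28}, {1, 20, 24, 28}


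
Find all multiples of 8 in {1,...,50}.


Checking each candidate:
Condition: multiples of 8 in {1,...,50}
Result = {8, 16, 24, 32, 40, 48}

{8, 16, 24, 32, 40, 48}


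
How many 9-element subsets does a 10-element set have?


C(n,k) = n! / (k!(n-k)!)
C(10,9) = 10! / (9!1!)
= 10

C(10,9) = 10


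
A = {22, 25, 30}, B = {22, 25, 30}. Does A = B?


Two sets are equal iff they have exactly the same elements.
A = {22, 25, 30}
B = {22, 25, 30}
Same elements → A = B

Yes, A = B


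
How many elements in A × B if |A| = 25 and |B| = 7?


|A × B| = |A| × |B|
= 25 × 7
= 175

|A × B| = 175


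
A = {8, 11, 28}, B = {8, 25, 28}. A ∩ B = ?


A ∩ B = elements in both A and B
A = {8, 11, 28}
B = {8, 25, 28}
A ∩ B = {8, 28}

A ∩ B = {8, 28}


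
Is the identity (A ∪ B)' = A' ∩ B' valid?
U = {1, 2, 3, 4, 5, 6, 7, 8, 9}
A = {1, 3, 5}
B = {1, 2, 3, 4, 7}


LHS: A ∪ B = {1, 2, 3, 4, 5, 7}
(A ∪ B)' = U \ (A ∪ B) = {6, 8, 9}
A' = {2, 4, 6, 7, 8, 9}, B' = {5, 6, 8, 9}
Claimed RHS: A' ∩ B' = {6, 8, 9}
Identity is VALID: LHS = RHS = {6, 8, 9} ✓

Identity is valid. (A ∪ B)' = A' ∩ B' = {6, 8, 9}


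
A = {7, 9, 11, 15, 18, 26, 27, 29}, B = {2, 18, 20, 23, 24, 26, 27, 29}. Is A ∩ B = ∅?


Disjoint means A ∩ B = ∅.
A ∩ B = {18, 26, 27, 29}
A ∩ B ≠ ∅, so A and B are NOT disjoint.

No, A and B are not disjoint (A ∩ B = {18, 26, 27, 29})


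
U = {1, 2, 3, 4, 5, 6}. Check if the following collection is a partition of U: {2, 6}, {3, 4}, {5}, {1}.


A partition requires: (1) non-empty parts, (2) pairwise disjoint, (3) union = U
Parts: {2, 6}, {3, 4}, {5}, {1}
Union of parts: {1, 2, 3, 4, 5, 6}
U = {1, 2, 3, 4, 5, 6}
All non-empty? True
Pairwise disjoint? True
Covers U? True

Yes, valid partition


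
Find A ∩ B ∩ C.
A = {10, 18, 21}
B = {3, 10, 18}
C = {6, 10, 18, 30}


A ∩ B = {10, 18}
(A ∩ B) ∩ C = {10, 18}

A ∩ B ∩ C = {10, 18}


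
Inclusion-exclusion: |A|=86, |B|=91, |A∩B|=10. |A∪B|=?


|A ∪ B| = |A| + |B| - |A ∩ B|
= 86 + 91 - 10
= 167

|A ∪ B| = 167


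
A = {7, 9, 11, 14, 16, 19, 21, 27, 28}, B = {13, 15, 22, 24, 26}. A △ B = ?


A △ B = (A \ B) ∪ (B \ A) = elements in exactly one of A or B
A \ B = {7, 9, 11, 14, 16, 19, 21, 27, 28}
B \ A = {13, 15, 22, 24, 26}
A △ B = {7, 9, 11, 13, 14, 15, 16, 19, 21, 22, 24, 26, 27, 28}

A △ B = {7, 9, 11, 13, 14, 15, 16, 19, 21, 22, 24, 26, 27, 28}


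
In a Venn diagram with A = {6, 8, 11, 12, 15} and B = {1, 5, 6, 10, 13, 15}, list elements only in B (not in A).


A = {6, 8, 11, 12, 15}
B = {1, 5, 6, 10, 13, 15}
Region: only in B (not in A)
Elements: {1, 5, 10, 13}

Elements only in B (not in A): {1, 5, 10, 13}


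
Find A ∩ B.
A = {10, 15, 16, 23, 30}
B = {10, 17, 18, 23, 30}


A ∩ B = elements in both A and B
A = {10, 15, 16, 23, 30}
B = {10, 17, 18, 23, 30}
A ∩ B = {10, 23, 30}

A ∩ B = {10, 23, 30}


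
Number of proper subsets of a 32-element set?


Total subsets = 2^n = 2^32 = 4294967296
Proper subsets exclude the set itself: 2^n - 1
= 4294967296 - 1
= 4294967295

Number of proper subsets = 4294967295


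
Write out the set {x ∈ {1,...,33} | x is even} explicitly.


Checking each candidate:
Condition: even numbers in {1,...,33}
Result = {2, 4, 6, 8, 10, 12, 14, 16, 18, 20, 22, 24, 26, 28, 30, 32}

{2, 4, 6, 8, 10, 12, 14, 16, 18, 20, 22, 24, 26, 28, 30, 32}


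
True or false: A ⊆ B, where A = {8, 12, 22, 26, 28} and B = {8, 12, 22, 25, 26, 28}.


A ⊆ B means every element of A is in B.
All elements of A are in B.
So A ⊆ B.

Yes, A ⊆ B


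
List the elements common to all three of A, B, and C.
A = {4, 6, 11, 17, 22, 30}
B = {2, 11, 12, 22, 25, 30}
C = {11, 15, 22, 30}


A ∩ B = {11, 22, 30}
(A ∩ B) ∩ C = {11, 22, 30}

A ∩ B ∩ C = {11, 22, 30}


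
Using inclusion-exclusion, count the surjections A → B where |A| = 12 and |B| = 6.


n = |A| = 12, k = |B| = 6. Surjections via inclusion-exclusion:
S(n,k) = Σ(-1)^i × C(k,i) × (k-i)^n, i=0 to k
i=0: (-1)^0×C(6,0)×6^12 = 2176782336
i=1: (-1)^1×C(6,1)×5^12 = -1464843750
i=2: (-1)^2×C(6,2)×4^12 = 251658240
i=3: (-1)^3×C(6,3)×3^12 = -10628820
i=4: (-1)^4×C(6,4)×2^12 = 61440
i=5: (-1)^5×C(6,5)×1^12 = -6
i=6: (-1)^6×C(6,6)×0^12 = 0
Total = 953029440

Number of surjections = 953029440


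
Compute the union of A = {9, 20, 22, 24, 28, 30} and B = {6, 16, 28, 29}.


A ∪ B = all elements in A or B (or both)
A = {9, 20, 22, 24, 28, 30}
B = {6, 16, 28, 29}
A ∪ B = {6, 9, 16, 20, 22, 24, 28, 29, 30}

A ∪ B = {6, 9, 16, 20, 22, 24, 28, 29, 30}


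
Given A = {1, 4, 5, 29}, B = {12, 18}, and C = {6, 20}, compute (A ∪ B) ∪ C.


A ∪ B = {1, 4, 5, 12, 18, 29}
(A ∪ B) ∪ C = {1, 4, 5, 6, 12, 18, 20, 29}

A ∪ B ∪ C = {1, 4, 5, 6, 12, 18, 20, 29}


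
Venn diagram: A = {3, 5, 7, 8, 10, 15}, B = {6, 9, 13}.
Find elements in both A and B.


A = {3, 5, 7, 8, 10, 15}
B = {6, 9, 13}
Region: in both A and B
Elements: ∅

Elements in both A and B: ∅


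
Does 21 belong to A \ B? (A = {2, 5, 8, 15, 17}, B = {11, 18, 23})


A = {2, 5, 8, 15, 17}, B = {11, 18, 23}
A \ B = elements in A but not in B
A \ B = {2, 5, 8, 15, 17}
Checking if 21 ∈ A \ B
21 is not in A \ B → False

21 ∉ A \ B


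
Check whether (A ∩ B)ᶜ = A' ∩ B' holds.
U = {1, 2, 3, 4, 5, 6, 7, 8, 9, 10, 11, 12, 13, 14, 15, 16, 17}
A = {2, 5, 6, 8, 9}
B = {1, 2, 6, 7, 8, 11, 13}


LHS: A ∩ B = {2, 6, 8}
(A ∩ B)' = U \ (A ∩ B) = {1, 3, 4, 5, 7, 9, 10, 11, 12, 13, 14, 15, 16, 17}
A' = {1, 3, 4, 7, 10, 11, 12, 13, 14, 15, 16, 17}, B' = {3, 4, 5, 9, 10, 12, 14, 15, 16, 17}
Claimed RHS: A' ∩ B' = {3, 4, 10, 12, 14, 15, 16, 17}
Identity is INVALID: LHS = {1, 3, 4, 5, 7, 9, 10, 11, 12, 13, 14, 15, 16, 17} but the RHS claimed here equals {3, 4, 10, 12, 14, 15, 16, 17}. The correct form is (A ∩ B)' = A' ∪ B'.

Identity is invalid: (A ∩ B)' = {1, 3, 4, 5, 7, 9, 10, 11, 12, 13, 14, 15, 16, 17} but A' ∩ B' = {3, 4, 10, 12, 14, 15, 16, 17}. The correct De Morgan law is (A ∩ B)' = A' ∪ B'.


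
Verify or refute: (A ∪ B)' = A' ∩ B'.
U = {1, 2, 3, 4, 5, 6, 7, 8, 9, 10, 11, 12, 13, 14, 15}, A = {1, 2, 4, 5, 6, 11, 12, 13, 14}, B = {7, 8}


LHS: A ∪ B = {1, 2, 4, 5, 6, 7, 8, 11, 12, 13, 14}
(A ∪ B)' = U \ (A ∪ B) = {3, 9, 10, 15}
A' = {3, 7, 8, 9, 10, 15}, B' = {1, 2, 3, 4, 5, 6, 9, 10, 11, 12, 13, 14, 15}
Claimed RHS: A' ∩ B' = {3, 9, 10, 15}
Identity is VALID: LHS = RHS = {3, 9, 10, 15} ✓

Identity is valid. (A ∪ B)' = A' ∩ B' = {3, 9, 10, 15}


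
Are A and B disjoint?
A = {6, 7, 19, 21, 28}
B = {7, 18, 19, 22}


Disjoint means A ∩ B = ∅.
A ∩ B = {7, 19}
A ∩ B ≠ ∅, so A and B are NOT disjoint.

No, A and B are not disjoint (A ∩ B = {7, 19})


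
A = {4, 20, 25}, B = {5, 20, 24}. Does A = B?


Two sets are equal iff they have exactly the same elements.
A = {4, 20, 25}
B = {5, 20, 24}
Differences: {4, 5, 24, 25}
A ≠ B

No, A ≠ B


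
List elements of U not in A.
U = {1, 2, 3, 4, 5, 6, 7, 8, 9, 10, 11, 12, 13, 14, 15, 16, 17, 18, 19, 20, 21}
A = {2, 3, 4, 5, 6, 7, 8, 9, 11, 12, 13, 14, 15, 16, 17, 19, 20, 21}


Aᶜ = U \ A = elements in U but not in A
U = {1, 2, 3, 4, 5, 6, 7, 8, 9, 10, 11, 12, 13, 14, 15, 16, 17, 18, 19, 20, 21}
A = {2, 3, 4, 5, 6, 7, 8, 9, 11, 12, 13, 14, 15, 16, 17, 19, 20, 21}
Aᶜ = {1, 10, 18}

Aᶜ = {1, 10, 18}


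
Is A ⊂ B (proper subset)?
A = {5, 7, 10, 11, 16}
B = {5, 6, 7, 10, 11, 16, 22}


A ⊂ B requires: A ⊆ B AND A ≠ B.
A ⊆ B? Yes
A = B? No
A ⊂ B: Yes (A is a proper subset of B)

Yes, A ⊂ B


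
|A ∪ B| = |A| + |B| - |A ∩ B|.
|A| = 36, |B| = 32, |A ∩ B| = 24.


|A ∪ B| = |A| + |B| - |A ∩ B|
= 36 + 32 - 24
= 44

|A ∪ B| = 44


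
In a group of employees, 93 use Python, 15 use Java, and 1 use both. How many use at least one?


|A ∪ B| = |A| + |B| - |A ∩ B|
= 93 + 15 - 1
= 107

|A ∪ B| = 107


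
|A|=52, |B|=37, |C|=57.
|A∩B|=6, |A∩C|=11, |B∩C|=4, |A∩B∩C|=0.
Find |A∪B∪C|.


|A∪B∪C| = |A|+|B|+|C| - |A∩B|-|A∩C|-|B∩C| + |A∩B∩C|
= 52+37+57 - 6-11-4 + 0
= 146 - 21 + 0
= 125

|A ∪ B ∪ C| = 125


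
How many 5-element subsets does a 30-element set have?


C(n,k) = n! / (k!(n-k)!)
C(30,5) = 30! / (5!25!)
= 142506

C(30,5) = 142506


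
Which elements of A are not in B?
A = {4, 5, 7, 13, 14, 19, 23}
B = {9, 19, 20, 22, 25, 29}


A \ B = elements in A but not in B
A = {4, 5, 7, 13, 14, 19, 23}
B = {9, 19, 20, 22, 25, 29}
Remove from A any elements in B
A \ B = {4, 5, 7, 13, 14, 23}

A \ B = {4, 5, 7, 13, 14, 23}


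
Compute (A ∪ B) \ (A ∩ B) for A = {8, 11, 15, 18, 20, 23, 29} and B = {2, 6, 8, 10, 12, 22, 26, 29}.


A △ B = (A \ B) ∪ (B \ A) = elements in exactly one of A or B
A \ B = {11, 15, 18, 20, 23}
B \ A = {2, 6, 10, 12, 22, 26}
A △ B = {2, 6, 10, 11, 12, 15, 18, 20, 22, 23, 26}

A △ B = {2, 6, 10, 11, 12, 15, 18, 20, 22, 23, 26}


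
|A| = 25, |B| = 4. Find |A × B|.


|A × B| = |A| × |B|
= 25 × 4
= 100

|A × B| = 100


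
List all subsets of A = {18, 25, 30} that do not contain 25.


A subset of A that omits 25 is a subset of A \ {25}, so there are 2^(n-1) = 2^2 = 4 of them.
Subsets excluding 25: ∅, {18}, {30}, {18, 30}

Subsets excluding 25 (4 total): ∅, {18}, {30}, {18, 30}


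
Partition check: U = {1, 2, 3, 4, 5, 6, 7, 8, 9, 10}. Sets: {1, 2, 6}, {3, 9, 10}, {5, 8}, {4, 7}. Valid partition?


A partition requires: (1) non-empty parts, (2) pairwise disjoint, (3) union = U
Parts: {1, 2, 6}, {3, 9, 10}, {5, 8}, {4, 7}
Union of parts: {1, 2, 3, 4, 5, 6, 7, 8, 9, 10}
U = {1, 2, 3, 4, 5, 6, 7, 8, 9, 10}
All non-empty? True
Pairwise disjoint? True
Covers U? True

Yes, valid partition


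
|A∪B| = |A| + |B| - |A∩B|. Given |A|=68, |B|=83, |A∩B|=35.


|A ∪ B| = |A| + |B| - |A ∩ B|
= 68 + 83 - 35
= 116

|A ∪ B| = 116


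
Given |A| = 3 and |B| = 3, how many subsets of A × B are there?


A relation from A to B is any subset of A × B.
|A × B| = 3 × 3 = 9
# relations = 2^|A × B| = 2^9 = 512

Number of relations = 512


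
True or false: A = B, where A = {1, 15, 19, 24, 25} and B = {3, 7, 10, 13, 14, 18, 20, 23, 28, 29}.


Two sets are equal iff they have exactly the same elements.
A = {1, 15, 19, 24, 25}
B = {3, 7, 10, 13, 14, 18, 20, 23, 28, 29}
Differences: {1, 3, 7, 10, 13, 14, 15, 18, 19, 20, 23, 24, 25, 28, 29}
A ≠ B

No, A ≠ B


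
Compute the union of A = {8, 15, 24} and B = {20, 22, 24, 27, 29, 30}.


A ∪ B = all elements in A or B (or both)
A = {8, 15, 24}
B = {20, 22, 24, 27, 29, 30}
A ∪ B = {8, 15, 20, 22, 24, 27, 29, 30}

A ∪ B = {8, 15, 20, 22, 24, 27, 29, 30}


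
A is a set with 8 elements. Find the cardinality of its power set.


Number of subsets = 2^n
= 2^8
= 256

|P(A)| = 256


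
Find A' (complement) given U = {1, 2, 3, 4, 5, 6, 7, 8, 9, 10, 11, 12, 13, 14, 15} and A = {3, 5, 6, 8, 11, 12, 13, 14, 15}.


Aᶜ = U \ A = elements in U but not in A
U = {1, 2, 3, 4, 5, 6, 7, 8, 9, 10, 11, 12, 13, 14, 15}
A = {3, 5, 6, 8, 11, 12, 13, 14, 15}
Aᶜ = {1, 2, 4, 7, 9, 10}

Aᶜ = {1, 2, 4, 7, 9, 10}


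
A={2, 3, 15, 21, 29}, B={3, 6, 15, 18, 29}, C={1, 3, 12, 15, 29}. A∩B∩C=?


A ∩ B = {3, 15, 29}
(A ∩ B) ∩ C = {3, 15, 29}

A ∩ B ∩ C = {3, 15, 29}


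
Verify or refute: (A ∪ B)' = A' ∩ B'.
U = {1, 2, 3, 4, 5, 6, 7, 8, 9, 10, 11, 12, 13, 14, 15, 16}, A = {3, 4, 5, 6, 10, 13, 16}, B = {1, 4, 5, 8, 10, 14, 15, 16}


LHS: A ∪ B = {1, 3, 4, 5, 6, 8, 10, 13, 14, 15, 16}
(A ∪ B)' = U \ (A ∪ B) = {2, 7, 9, 11, 12}
A' = {1, 2, 7, 8, 9, 11, 12, 14, 15}, B' = {2, 3, 6, 7, 9, 11, 12, 13}
Claimed RHS: A' ∩ B' = {2, 7, 9, 11, 12}
Identity is VALID: LHS = RHS = {2, 7, 9, 11, 12} ✓

Identity is valid. (A ∪ B)' = A' ∩ B' = {2, 7, 9, 11, 12}


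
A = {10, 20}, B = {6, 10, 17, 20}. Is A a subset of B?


A ⊆ B means every element of A is in B.
All elements of A are in B.
So A ⊆ B.

Yes, A ⊆ B


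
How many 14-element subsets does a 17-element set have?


C(n,k) = n! / (k!(n-k)!)
C(17,14) = 17! / (14!3!)
= 680

C(17,14) = 680


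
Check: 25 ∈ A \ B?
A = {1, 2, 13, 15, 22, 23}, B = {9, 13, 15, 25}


A = {1, 2, 13, 15, 22, 23}, B = {9, 13, 15, 25}
A \ B = elements in A but not in B
A \ B = {1, 2, 22, 23}
Checking if 25 ∈ A \ B
25 is not in A \ B → False

25 ∉ A \ B


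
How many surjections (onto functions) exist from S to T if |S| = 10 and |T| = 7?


n = |S| = 10, k = |T| = 7. Surjections via inclusion-exclusion:
S(n,k) = Σ(-1)^i × C(k,i) × (k-i)^n, i=0 to k
i=0: (-1)^0×C(7,0)×7^10 = 282475249
i=1: (-1)^1×C(7,1)×6^10 = -423263232
i=2: (-1)^2×C(7,2)×5^10 = 205078125
i=3: (-1)^3×C(7,3)×4^10 = -36700160
i=4: (-1)^4×C(7,4)×3^10 = 2066715
i=5: (-1)^5×C(7,5)×2^10 = -21504
i=6: (-1)^6×C(7,6)×1^10 = 7
i=7: (-1)^7×C(7,7)×0^10 = 0
Total = 29635200

Number of surjections = 29635200


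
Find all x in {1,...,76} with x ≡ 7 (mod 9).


Checking each candidate:
Condition: x in {1,...,76} with x ≡ 7 (mod 9)
Result = {7, 16, 25, 34, 43, 52, 61, 70}

{7, 16, 25, 34, 43, 52, 61, 70}


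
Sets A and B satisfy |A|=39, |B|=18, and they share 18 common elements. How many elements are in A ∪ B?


|A ∪ B| = |A| + |B| - |A ∩ B|
= 39 + 18 - 18
= 39

|A ∪ B| = 39


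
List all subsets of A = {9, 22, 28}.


|A| = 3, so |P(A)| = 2^3 = 8
Enumerate subsets by cardinality (0 to 3):
∅, {9}, {22}, {28}, {9, 22}, {9, 28}, {22, 28}, {9, 22, 28}

P(A) has 8 subsets: ∅, {9}, {22}, {28}, {9, 22}, {9, 28}, {22, 28}, {9, 22, 28}


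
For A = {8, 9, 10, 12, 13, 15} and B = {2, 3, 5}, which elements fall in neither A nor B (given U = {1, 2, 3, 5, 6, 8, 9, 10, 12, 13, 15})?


A = {8, 9, 10, 12, 13, 15}
B = {2, 3, 5}
Region: in neither A nor B (given U = {1, 2, 3, 5, 6, 8, 9, 10, 12, 13, 15})
Elements: {1, 6}

Elements in neither A nor B (given U = {1, 2, 3, 5, 6, 8, 9, 10, 12, 13, 15}): {1, 6}


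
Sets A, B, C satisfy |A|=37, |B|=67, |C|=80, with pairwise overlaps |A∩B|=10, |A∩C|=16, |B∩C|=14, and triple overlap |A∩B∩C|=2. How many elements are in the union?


|A∪B∪C| = |A|+|B|+|C| - |A∩B|-|A∩C|-|B∩C| + |A∩B∩C|
= 37+67+80 - 10-16-14 + 2
= 184 - 40 + 2
= 146

|A ∪ B ∪ C| = 146


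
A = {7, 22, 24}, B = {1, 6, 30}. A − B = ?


A \ B = elements in A but not in B
A = {7, 22, 24}
B = {1, 6, 30}
Remove from A any elements in B
A \ B = {7, 22, 24}

A \ B = {7, 22, 24}


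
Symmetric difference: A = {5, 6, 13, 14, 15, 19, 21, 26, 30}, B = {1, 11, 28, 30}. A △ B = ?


A △ B = (A \ B) ∪ (B \ A) = elements in exactly one of A or B
A \ B = {5, 6, 13, 14, 15, 19, 21, 26}
B \ A = {1, 11, 28}
A △ B = {1, 5, 6, 11, 13, 14, 15, 19, 21, 26, 28}

A △ B = {1, 5, 6, 11, 13, 14, 15, 19, 21, 26, 28}


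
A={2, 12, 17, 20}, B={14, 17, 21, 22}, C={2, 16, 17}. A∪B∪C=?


A ∪ B = {2, 12, 14, 17, 20, 21, 22}
(A ∪ B) ∪ C = {2, 12, 14, 16, 17, 20, 21, 22}

A ∪ B ∪ C = {2, 12, 14, 16, 17, 20, 21, 22}


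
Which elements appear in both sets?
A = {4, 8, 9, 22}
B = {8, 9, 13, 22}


A ∩ B = elements in both A and B
A = {4, 8, 9, 22}
B = {8, 9, 13, 22}
A ∩ B = {8, 9, 22}

A ∩ B = {8, 9, 22}


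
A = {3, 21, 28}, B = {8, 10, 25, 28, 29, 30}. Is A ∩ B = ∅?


Disjoint means A ∩ B = ∅.
A ∩ B = {28}
A ∩ B ≠ ∅, so A and B are NOT disjoint.

No, A and B are not disjoint (A ∩ B = {28})


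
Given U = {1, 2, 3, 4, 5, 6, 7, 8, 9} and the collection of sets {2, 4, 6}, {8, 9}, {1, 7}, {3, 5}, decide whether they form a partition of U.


A partition requires: (1) non-empty parts, (2) pairwise disjoint, (3) union = U
Parts: {2, 4, 6}, {8, 9}, {1, 7}, {3, 5}
Union of parts: {1, 2, 3, 4, 5, 6, 7, 8, 9}
U = {1, 2, 3, 4, 5, 6, 7, 8, 9}
All non-empty? True
Pairwise disjoint? True
Covers U? True

Yes, valid partition


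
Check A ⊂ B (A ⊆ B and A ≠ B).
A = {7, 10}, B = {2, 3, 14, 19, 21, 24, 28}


A ⊂ B requires: A ⊆ B AND A ≠ B.
A ⊆ B? No
A ⊄ B, so A is not a proper subset.

No, A is not a proper subset of B


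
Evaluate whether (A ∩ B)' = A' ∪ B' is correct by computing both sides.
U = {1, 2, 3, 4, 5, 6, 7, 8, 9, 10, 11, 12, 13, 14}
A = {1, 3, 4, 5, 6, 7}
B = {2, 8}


LHS: A ∩ B = ∅
(A ∩ B)' = U \ (A ∩ B) = {1, 2, 3, 4, 5, 6, 7, 8, 9, 10, 11, 12, 13, 14}
A' = {2, 8, 9, 10, 11, 12, 13, 14}, B' = {1, 3, 4, 5, 6, 7, 9, 10, 11, 12, 13, 14}
Claimed RHS: A' ∪ B' = {1, 2, 3, 4, 5, 6, 7, 8, 9, 10, 11, 12, 13, 14}
Identity is VALID: LHS = RHS = {1, 2, 3, 4, 5, 6, 7, 8, 9, 10, 11, 12, 13, 14} ✓

Identity is valid. (A ∩ B)' = A' ∪ B' = {1, 2, 3, 4, 5, 6, 7, 8, 9, 10, 11, 12, 13, 14}


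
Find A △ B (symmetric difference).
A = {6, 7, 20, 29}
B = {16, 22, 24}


A △ B = (A \ B) ∪ (B \ A) = elements in exactly one of A or B
A \ B = {6, 7, 20, 29}
B \ A = {16, 22, 24}
A △ B = {6, 7, 16, 20, 22, 24, 29}

A △ B = {6, 7, 16, 20, 22, 24, 29}


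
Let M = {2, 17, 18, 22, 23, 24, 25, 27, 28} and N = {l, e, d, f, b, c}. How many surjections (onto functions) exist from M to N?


n = |M| = 9, k = |N| = 6. Surjections via inclusion-exclusion:
S(n,k) = Σ(-1)^i × C(k,i) × (k-i)^n, i=0 to k
i=0: (-1)^0×C(6,0)×6^9 = 10077696
i=1: (-1)^1×C(6,1)×5^9 = -11718750
i=2: (-1)^2×C(6,2)×4^9 = 3932160
i=3: (-1)^3×C(6,3)×3^9 = -393660
i=4: (-1)^4×C(6,4)×2^9 = 7680
i=5: (-1)^5×C(6,5)×1^9 = -6
i=6: (-1)^6×C(6,6)×0^9 = 0
Total = 1905120

Number of surjections = 1905120


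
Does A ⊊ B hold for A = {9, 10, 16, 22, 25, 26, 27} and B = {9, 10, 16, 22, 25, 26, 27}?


A ⊂ B requires: A ⊆ B AND A ≠ B.
A ⊆ B? Yes
A = B? Yes
A = B, so A is not a PROPER subset.

No, A is not a proper subset of B


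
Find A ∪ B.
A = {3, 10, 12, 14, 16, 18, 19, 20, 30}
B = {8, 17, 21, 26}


A ∪ B = all elements in A or B (or both)
A = {3, 10, 12, 14, 16, 18, 19, 20, 30}
B = {8, 17, 21, 26}
A ∪ B = {3, 8, 10, 12, 14, 16, 17, 18, 19, 20, 21, 26, 30}

A ∪ B = {3, 8, 10, 12, 14, 16, 17, 18, 19, 20, 21, 26, 30}


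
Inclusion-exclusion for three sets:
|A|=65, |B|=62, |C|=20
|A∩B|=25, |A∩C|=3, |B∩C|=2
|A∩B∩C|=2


|A∪B∪C| = |A|+|B|+|C| - |A∩B|-|A∩C|-|B∩C| + |A∩B∩C|
= 65+62+20 - 25-3-2 + 2
= 147 - 30 + 2
= 119

|A ∪ B ∪ C| = 119


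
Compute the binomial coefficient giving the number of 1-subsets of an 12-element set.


C(n,k) = n! / (k!(n-k)!)
C(12,1) = 12! / (1!11!)
= 12

C(12,1) = 12


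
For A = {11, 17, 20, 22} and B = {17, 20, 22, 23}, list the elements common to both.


A ∩ B = elements in both A and B
A = {11, 17, 20, 22}
B = {17, 20, 22, 23}
A ∩ B = {17, 20, 22}

A ∩ B = {17, 20, 22}


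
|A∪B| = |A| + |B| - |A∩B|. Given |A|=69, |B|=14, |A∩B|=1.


|A ∪ B| = |A| + |B| - |A ∩ B|
= 69 + 14 - 1
= 82

|A ∪ B| = 82


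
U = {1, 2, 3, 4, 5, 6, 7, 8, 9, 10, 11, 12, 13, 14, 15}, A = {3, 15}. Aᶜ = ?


Aᶜ = U \ A = elements in U but not in A
U = {1, 2, 3, 4, 5, 6, 7, 8, 9, 10, 11, 12, 13, 14, 15}
A = {3, 15}
Aᶜ = {1, 2, 4, 5, 6, 7, 8, 9, 10, 11, 12, 13, 14}

Aᶜ = {1, 2, 4, 5, 6, 7, 8, 9, 10, 11, 12, 13, 14}


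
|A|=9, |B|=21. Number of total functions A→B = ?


Each of |A| = 9 inputs maps to any of |B| = 21 outputs.
# functions = |B|^|A| = 21^9
= 794280046581

Number of functions = 794280046581
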